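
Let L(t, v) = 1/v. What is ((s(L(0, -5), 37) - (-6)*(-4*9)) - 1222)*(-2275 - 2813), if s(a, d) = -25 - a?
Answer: 37213632/5 ≈ 7.4427e+6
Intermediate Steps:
((s(L(0, -5), 37) - (-6)*(-4*9)) - 1222)*(-2275 - 2813) = (((-25 - 1/(-5)) - (-6)*(-4*9)) - 1222)*(-2275 - 2813) = (((-25 - 1*(-⅕)) - (-6)*(-36)) - 1222)*(-5088) = (((-25 + ⅕) - 1*216) - 1222)*(-5088) = ((-124/5 - 216) - 1222)*(-5088) = (-1204/5 - 1222)*(-5088) = -7314/5*(-5088) = 37213632/5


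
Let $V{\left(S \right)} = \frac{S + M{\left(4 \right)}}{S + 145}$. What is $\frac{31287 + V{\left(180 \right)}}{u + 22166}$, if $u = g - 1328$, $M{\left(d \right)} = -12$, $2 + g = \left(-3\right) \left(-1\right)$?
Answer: $\frac{10168443}{6772675} \approx 1.5014$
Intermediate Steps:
$g = 1$ ($g = -2 - -3 = -2 + 3 = 1$)
$V{\left(S \right)} = \frac{-12 + S}{145 + S}$ ($V{\left(S \right)} = \frac{S - 12}{S + 145} = \frac{-12 + S}{145 + S}$)
$u = -1327$ ($u = 1 - 1328 = -1327$)
$\frac{31287 + V{\left(180 \right)}}{u + 22166} = \frac{31287 + \frac{-12 + 180}{145 + 180}}{-1327 + 22166} = \frac{31287 + \frac{1}{325} \cdot 168}{20839} = \left(31287 + \frac{1}{325} \cdot 168\right) \frac{1}{20839} = \left(31287 + \frac{168}{325}\right) \frac{1}{20839} = \frac{10168443}{325} \cdot \frac{1}{20839} = \frac{10168443}{6772675}$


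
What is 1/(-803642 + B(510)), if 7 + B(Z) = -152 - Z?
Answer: -1/804311 ≈ -1.2433e-6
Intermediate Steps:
B(Z) = -159 - Z (B(Z) = -7 + (-152 - Z) = -159 - Z)
1/(-803642 + B(510)) = 1/(-803642 + (-159 - 1*510)) = 1/(-803642 + (-159 - 510)) = 1/(-803642 - 669) = 1/(-804311) = -1/804311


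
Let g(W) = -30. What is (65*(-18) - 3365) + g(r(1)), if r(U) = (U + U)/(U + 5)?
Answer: -4565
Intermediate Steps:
r(U) = 2*U/(5 + U) (r(U) = (2*U)/(5 + U) = 2*U/(5 + U))
(65*(-18) - 3365) + g(r(1)) = (65*(-18) - 3365) - 30 = (-1170 - 3365) - 30 = -4535 - 30 = -4565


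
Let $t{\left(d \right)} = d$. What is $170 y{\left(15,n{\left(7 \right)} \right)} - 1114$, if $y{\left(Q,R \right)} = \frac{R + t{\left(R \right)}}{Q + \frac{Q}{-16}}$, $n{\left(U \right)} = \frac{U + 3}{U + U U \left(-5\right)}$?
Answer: $- \frac{70246}{63} \approx -1115.0$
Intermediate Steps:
$n{\left(U \right)} = \frac{3 + U}{U - 5 U^{2}}$ ($n{\left(U \right)} = \frac{3 + U}{U + U^{2} \left(-5\right)} = \frac{3 + U}{U - 5 U^{2}}$)
$y{\left(Q,R \right)} = \frac{32 R}{15 Q}$ ($y{\left(Q,R \right)} = \frac{R + R}{Q + \frac{Q}{-16}} = \frac{2 R}{Q + Q \left(- \frac{1}{16}\right)} = \frac{2 R}{Q - \frac{Q}{16}} = \frac{2 R}{\frac{15}{16} Q} = 2 R \frac{16}{15 Q} = \frac{32 R}{15 Q}$)
$170 y{\left(15,n{\left(7 \right)} \right)} - 1114 = 170 \frac{32 \frac{-3 - 7}{7 \left(-1 + 5 \cdot 7\right)}}{15 \cdot 15} - 1114 = 170 \cdot \frac{32}{15} \frac{-3 - 7}{7 \left(-1 + 35\right)} \frac{1}{15} - 1114 = 170 \cdot \frac{32}{15} \cdot \frac{1}{7} \cdot \frac{1}{34} \left(-10\right) \frac{1}{15} - 1114 = 170 \cdot \frac{32}{15} \left(- \frac{5}{119}\right) \frac{1}{15} - 1114 = 170 \left(- \frac{32}{5355}\right) - 1114 = - \frac{64}{63} - 1114 = - \frac{70246}{63}$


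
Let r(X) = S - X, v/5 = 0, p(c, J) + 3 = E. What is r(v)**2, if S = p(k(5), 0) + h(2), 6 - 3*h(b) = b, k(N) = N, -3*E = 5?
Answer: 100/9 ≈ 11.111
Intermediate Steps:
E = -5/3 (E = -1/3*5 = -5/3 ≈ -1.6667)
p(c, J) = -14/3 (p(c, J) = -3 - 5/3 = -14/3)
h(b) = 2 - b/3
S = -10/3 (S = -14/3 + (2 - 1/3*2) = -14/3 + (2 - 2/3) = -14/3 + 4/3 = -10/3 ≈ -3.3333)
v = 0 (v = 5*0 = 0)
r(X) = -10/3 - X
r(v)**2 = (-10/3 - 1*0)**2 = (-10/3 + 0)**2 = (-10/3)**2 = 100/9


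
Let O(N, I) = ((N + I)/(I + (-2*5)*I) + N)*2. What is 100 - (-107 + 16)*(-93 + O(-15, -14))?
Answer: -100214/9 ≈ -11135.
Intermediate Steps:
O(N, I) = 2*N - 2*(I + N)/(9*I) (O(N, I) = ((I + N)/(I - 10*I) + N)*2 = ((I + N)/((-9*I)) + N)*2 = ((I + N)*(-1/(9*I)) + N)*2 = (-(I + N)/(9*I) + N)*2 = (N - (I + N)/(9*I))*2 = 2*N - 2*(I + N)/(9*I))
100 - (-107 + 16)*(-93 + O(-15, -14)) = 100 - (-107 + 16)*(-93 + (-2/9 + 2*(-15) - 2/9*(-15)/(-14))) = 100 - (-91)*(-93 + (-2/9 - 30 - 2/9*(-15)*(-1/14))) = 100 - (-91)*(-93 + (-2/9 - 30 - 5/21)) = 100 - (-91)*(-93 - 1919/63) = 100 - (-91)*(-7778)/63 = 100 - 1*101114/9 = 100 - 101114/9 = -100214/9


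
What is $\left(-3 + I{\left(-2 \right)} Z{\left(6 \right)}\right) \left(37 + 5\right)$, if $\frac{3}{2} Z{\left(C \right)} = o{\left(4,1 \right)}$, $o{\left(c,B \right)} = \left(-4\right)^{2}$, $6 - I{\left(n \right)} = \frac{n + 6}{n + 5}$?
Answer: $\frac{5894}{3} \approx 1964.7$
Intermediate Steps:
$I{\left(n \right)} = 6 - \frac{6 + n}{5 + n}$ ($I{\left(n \right)} = 6 - \frac{n + 6}{n + 5} = 6 - \frac{6 + n}{5 + n}$)
$o{\left(c,B \right)} = 16$
$Z{\left(C \right)} = \frac{32}{3}$ ($Z{\left(C \right)} = \frac{2}{3} \cdot 16 = \frac{32}{3}$)
$\left(-3 + I{\left(-2 \right)} Z{\left(6 \right)}\right) \left(37 + 5\right) = \left(-3 + \frac{24 + 5 \left(-2\right)}{5 - 2} \cdot \frac{32}{3}\right) \left(37 + 5\right) = \left(-3 + \frac{24 - 10}{3} \cdot \frac{32}{3}\right) 42 = \left(-3 + \frac{1}{3} \cdot 14 \cdot \frac{32}{3}\right) 42 = \left(-3 + \frac{14}{3} \cdot \frac{32}{3}\right) 42 = \left(-3 + \frac{448}{9}\right) 42 = \frac{421}{9} \cdot 42 = \frac{5894}{3}$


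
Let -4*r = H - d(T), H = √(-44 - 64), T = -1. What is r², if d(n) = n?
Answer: -107/16 + 3*I*√3/4 ≈ -6.6875 + 1.299*I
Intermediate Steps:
H = 6*I*√3 (H = √(-108) = 6*I*√3 ≈ 10.392*I)
r = -¼ - 3*I*√3/2 (r = -(6*I*√3 - 1*(-1))/4 = -(6*I*√3 + 1)/4 = -(1 + 6*I*√3)/4 = -¼ - 3*I*√3/2 ≈ -0.25 - 2.5981*I)
r² = (-¼ - 3*I*√3/2)²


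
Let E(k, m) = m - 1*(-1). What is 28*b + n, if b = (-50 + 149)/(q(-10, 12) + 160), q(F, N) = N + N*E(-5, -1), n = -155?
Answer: -5972/43 ≈ -138.88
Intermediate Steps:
E(k, m) = 1 + m (E(k, m) = m + 1 = 1 + m)
q(F, N) = N (q(F, N) = N + N*(1 - 1) = N + N*0 = N + 0 = N)
b = 99/172 (b = (-50 + 149)/(12 + 160) = 99/172 ≈ 0.57558)
28*b + n = 28*(99/172) - 155 = 693/43 - 155 = -5972/43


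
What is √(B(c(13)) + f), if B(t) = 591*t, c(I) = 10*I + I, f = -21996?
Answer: √62517 ≈ 250.03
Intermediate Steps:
c(I) = 11*I
√(B(c(13)) + f) = √(591*(11*13) - 21996) = √(591*143 - 21996) = √(84513 - 21996) = √62517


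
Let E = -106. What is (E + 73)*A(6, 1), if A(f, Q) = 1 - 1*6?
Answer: 165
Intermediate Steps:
A(f, Q) = -5 (A(f, Q) = 1 - 6 = -5)
(E + 73)*A(6, 1) = (-106 + 73)*(-5) = -33*(-5) = 165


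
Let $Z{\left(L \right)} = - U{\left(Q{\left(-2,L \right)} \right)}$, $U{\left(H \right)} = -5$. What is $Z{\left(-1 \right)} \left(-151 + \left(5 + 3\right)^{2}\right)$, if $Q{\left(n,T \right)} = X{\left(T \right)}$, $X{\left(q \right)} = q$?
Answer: $-435$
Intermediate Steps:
$Q{\left(n,T \right)} = T$
$Z{\left(L \right)} = 5$ ($Z{\left(L \right)} = \left(-1\right) \left(-5\right) = 5$)
$Z{\left(-1 \right)} \left(-151 + \left(5 + 3\right)^{2}\right) = 5 \left(-151 + \left(5 + 3\right)^{2}\right) = 5 \left(-151 + 8^{2}\right) = 5 \left(-151 + 64\right) = 5 \left(-87\right) = -435$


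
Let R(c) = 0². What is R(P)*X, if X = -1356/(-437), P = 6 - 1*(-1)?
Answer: 0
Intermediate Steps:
P = 7 (P = 6 + 1 = 7)
R(c) = 0
X = 1356/437 (X = -1356*(-1/437) = 1356/437 ≈ 3.1030)
R(P)*X = 0*(1356/437) = 0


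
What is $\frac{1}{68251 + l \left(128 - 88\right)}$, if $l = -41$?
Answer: $\frac{1}{66611} \approx 1.5013 \cdot 10^{-5}$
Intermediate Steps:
$\frac{1}{68251 + l \left(128 - 88\right)} = \frac{1}{68251 - 41 \left(128 - 88\right)} = \frac{1}{68251 - 1640} = \frac{1}{66611}$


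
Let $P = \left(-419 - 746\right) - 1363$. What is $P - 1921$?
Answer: $-4449$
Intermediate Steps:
$P = -2528$ ($P = \left(-419 - 746\right) - 1363 = -1165 - 1363 = -2528$)
$P - 1921 = -2528 - 1921 = -4449$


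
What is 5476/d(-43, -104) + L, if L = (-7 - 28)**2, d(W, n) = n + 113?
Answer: 16501/9 ≈ 1833.4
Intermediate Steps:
d(W, n) = 113 + n
L = 1225 (L = (-35)**2 = 1225)
5476/d(-43, -104) + L = 5476/(113 - 104) + 1225 = 5476/9 + 1225 = 16501/9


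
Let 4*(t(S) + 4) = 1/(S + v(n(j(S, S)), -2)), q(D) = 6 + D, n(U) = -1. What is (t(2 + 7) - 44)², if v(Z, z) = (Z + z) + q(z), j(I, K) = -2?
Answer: 3682561/1600 ≈ 2301.6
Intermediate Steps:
v(Z, z) = 6 + Z + 2*z (v(Z, z) = (Z + z) + (6 + z) = 6 + Z + 2*z)
t(S) = -4 + 1/(4*(1 + S)) (t(S) = -4 + 1/(4*(S + (6 - 1 + 2*(-2)))) = -4 + 1/(4*(S + (6 - 1 - 4))) = -4 + 1/(4*(S + 1)) = -4 + 1/(4*(1 + S)))
(t(2 + 7) - 44)² = ((-15 - 16*(2 + 7))/(4*(1 + (2 + 7))) - 44)² = ((-15 - 16*9)/(4*(1 + 9)) - 44)² = ((¼)*(-15 - 144)/10 - 44)² = ((¼)*(⅒)*(-159) - 44)² = (-159/40 - 44)² = (-1919/40)² = 3682561/1600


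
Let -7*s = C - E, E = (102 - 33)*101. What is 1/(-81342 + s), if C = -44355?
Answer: -1/74010 ≈ -1.3512e-5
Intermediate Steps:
E = 6969 (E = 69*101 = 6969)
s = 7332 (s = -(-44355 - 1*6969)/7 = -(-44355 - 6969)/7 = -1/7*(-51324) = 7332)
1/(-81342 + s) = 1/(-81342 + 7332) = 1/(-74010) = -1/74010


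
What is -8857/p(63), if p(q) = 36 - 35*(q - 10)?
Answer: 521/107 ≈ 4.8692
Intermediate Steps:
p(q) = 386 - 35*q (p(q) = 36 - 35*(-10 + q) = 36 - (-350 + 35*q) = 36 + (350 - 35*q) = 386 - 35*q)
-8857/p(63) = -8857/(386 - 35*63) = -8857/(386 - 2205) = -8857/(-1819) = -8857*(-1/1819) = 521/107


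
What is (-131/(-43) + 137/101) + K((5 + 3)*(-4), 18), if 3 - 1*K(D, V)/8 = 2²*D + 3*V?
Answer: 2694410/4343 ≈ 620.40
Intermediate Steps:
K(D, V) = 24 - 32*D - 24*V (K(D, V) = 24 - 8*(2²*D + 3*V) = 24 - 8*(4*D + 3*V) = 24 - 8*(3*V + 4*D) = 24 + (-32*D - 24*V) = 24 - 32*D - 24*V)
(-131/(-43) + 137/101) + K((5 + 3)*(-4), 18) = (-131/(-43) + 137/101) + (24 - 32*(5 + 3)*(-4) - 24*18) = (-131*(-1/43) + 137*(1/101)) + (24 - 256*(-4) - 432) = (131/43 + 137/101) + (24 - 32*(-32) - 432) = 19122/4343 + (24 + 1024 - 432) = 19122/4343 + 616 = 2694410/4343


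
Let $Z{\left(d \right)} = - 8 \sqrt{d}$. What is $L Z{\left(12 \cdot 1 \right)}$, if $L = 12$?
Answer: $- 192 \sqrt{3} \approx -332.55$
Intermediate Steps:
$L Z{\left(12 \cdot 1 \right)} = 12 \left(- 8 \sqrt{12 \cdot 1}\right) = 12 \left(- 8 \sqrt{12}\right) = 12 \left(- 8 \cdot 2 \sqrt{3}\right) = 12 \left(- 16 \sqrt{3}\right) = - 192 \sqrt{3}$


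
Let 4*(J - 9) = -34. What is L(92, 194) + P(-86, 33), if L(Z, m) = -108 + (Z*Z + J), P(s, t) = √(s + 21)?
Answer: 16713/2 + I*√65 ≈ 8356.5 + 8.0623*I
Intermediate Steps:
J = ½ (J = 9 + (¼)*(-34) = 9 - 17/2 = ½ ≈ 0.50000)
P(s, t) = √(21 + s)
L(Z, m) = -215/2 + Z² (L(Z, m) = -108 + (Z*Z + ½) = -108 + (Z² + ½) = -108 + (½ + Z²) = -215/2 + Z²)
L(92, 194) + P(-86, 33) = (-215/2 + 92²) + √(21 - 86) = (-215/2 + 8464) + √(-65) = 16713/2 + I*√65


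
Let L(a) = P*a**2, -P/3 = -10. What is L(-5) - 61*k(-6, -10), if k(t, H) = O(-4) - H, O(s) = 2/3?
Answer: 298/3 ≈ 99.333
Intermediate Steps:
P = 30 (P = -3*(-10) = 30)
L(a) = 30*a**2
O(s) = 2/3 (O(s) = 2*(1/3) = 2/3)
k(t, H) = 2/3 - H
L(-5) - 61*k(-6, -10) = 30*(-5)**2 - 61*(2/3 - 1*(-10)) = 30*25 - 61*(2/3 + 10) = 750 - 61*32/3 = 750 - 1952/3 = 298/3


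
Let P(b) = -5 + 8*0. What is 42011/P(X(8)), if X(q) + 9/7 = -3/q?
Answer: -42011/5 ≈ -8402.2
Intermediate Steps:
X(q) = -9/7 - 3/q
P(b) = -5 (P(b) = -5 + 0 = -5)
42011/P(X(8)) = 42011/(-5) = 42011*(-⅕) = -42011/5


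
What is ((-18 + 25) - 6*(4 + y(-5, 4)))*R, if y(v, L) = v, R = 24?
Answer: 312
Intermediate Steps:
((-18 + 25) - 6*(4 + y(-5, 4)))*R = ((-18 + 25) - 6*(4 - 5))*24 = (7 - 6*(-1))*24 = (7 + 6)*24 = 13*24 = 312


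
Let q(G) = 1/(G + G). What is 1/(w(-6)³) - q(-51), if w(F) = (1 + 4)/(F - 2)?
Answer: -52099/12750 ≈ -4.0862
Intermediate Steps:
w(F) = 5/(-2 + F)
q(G) = 1/(2*G)
1/(w(-6)³) - q(-51) = 1/((5/(-2 - 6))³) - 1/(2*(-51)) = 1/((5/(-8))³) - (-1)/(2*51) = 1/((5*(-⅛))³) - 1*(-1/102) = 1/((-5/8)³) + 1/102 = 1/(-125/512) + 1/102 = -512/125 + 1/102 = -52099/12750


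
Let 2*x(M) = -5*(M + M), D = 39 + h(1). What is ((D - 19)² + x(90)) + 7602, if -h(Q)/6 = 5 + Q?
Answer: 7408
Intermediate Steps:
h(Q) = -30 - 6*Q (h(Q) = -6*(5 + Q) = -30 - 6*Q)
D = 3 (D = 39 + (-30 - 6*1) = 39 + (-30 - 6) = 39 - 36 = 3)
x(M) = -5*M (x(M) = (-5*(M + M))/2 = (-10*M)/2 = -5*M)
((D - 19)² + x(90)) + 7602 = ((3 - 19)² - 5*90) + 7602 = ((-16)² - 450) + 7602 = (256 - 450) + 7602 = -194 + 7602 = 7408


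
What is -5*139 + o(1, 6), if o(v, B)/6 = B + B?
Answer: -623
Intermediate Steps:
o(v, B) = 12*B (o(v, B) = 6*(B + B) = 6*(2*B) = 12*B)
-5*139 + o(1, 6) = -5*139 + 12*6 = -695 + 72 = -623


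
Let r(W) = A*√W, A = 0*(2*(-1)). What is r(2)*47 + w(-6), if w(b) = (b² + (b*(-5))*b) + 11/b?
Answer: -875/6 ≈ -145.83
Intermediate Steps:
A = 0 (A = 0*(-2) = 0)
w(b) = -4*b² + 11/b (w(b) = (b² + (-5*b)*b) + 11/b = (b² - 5*b²) + 11/b = -4*b² + 11/b)
r(W) = 0 (r(W) = 0*√W = 0)
r(2)*47 + w(-6) = 0*47 + (11 - 4*(-6)³)/(-6) = 0 - (11 - 4*(-216))/6 = 0 - (11 + 864)/6 = 0 - ⅙*875 = 0 - 875/6 = -875/6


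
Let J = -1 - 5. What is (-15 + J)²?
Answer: 441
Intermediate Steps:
J = -6
(-15 + J)² = (-15 - 6)² = (-21)² = 441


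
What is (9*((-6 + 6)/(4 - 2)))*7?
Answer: 0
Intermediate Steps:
(9*((-6 + 6)/(4 - 2)))*7 = (9*(0/2))*7 = (9*(0*(½)))*7 = (9*0)*7 = 0*7 = 0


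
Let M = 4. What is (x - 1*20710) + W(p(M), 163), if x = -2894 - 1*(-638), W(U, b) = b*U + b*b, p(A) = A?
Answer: 4255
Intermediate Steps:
W(U, b) = b² + U*b (W(U, b) = U*b + b² = b² + U*b)
x = -2256 (x = -2894 + 638 = -2256)
(x - 1*20710) + W(p(M), 163) = (-2256 - 1*20710) + 163*(4 + 163) = (-2256 - 20710) + 163*167 = -22966 + 27221 = 4255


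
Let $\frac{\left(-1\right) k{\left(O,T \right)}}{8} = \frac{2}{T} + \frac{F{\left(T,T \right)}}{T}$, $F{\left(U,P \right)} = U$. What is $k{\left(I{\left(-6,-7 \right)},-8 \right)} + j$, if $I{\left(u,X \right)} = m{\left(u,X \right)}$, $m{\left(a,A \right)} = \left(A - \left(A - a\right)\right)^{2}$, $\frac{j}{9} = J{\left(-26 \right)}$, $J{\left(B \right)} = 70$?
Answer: $624$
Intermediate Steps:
$j = 630$ ($j = 9 \cdot 70 = 630$)
$m{\left(a,A \right)} = a^{2}$ ($m{\left(a,A \right)} = \left(A - \left(A - a\right)\right)^{2} = a^{2}$)
$I{\left(u,X \right)} = u^{2}$
$k{\left(O,T \right)} = -8 - \frac{16}{T}$ ($k{\left(O,T \right)} = - 8 \left(\frac{2}{T} + \frac{T}{T}\right) = - 8 \left(\frac{2}{T} + 1\right) = - 8 \left(1 + \frac{2}{T}\right) = -8 - \frac{16}{T}$)
$k{\left(I{\left(-6,-7 \right)},-8 \right)} + j = \left(-8 - \frac{16}{-8}\right) + 630 = \left(-8 - -2\right) + 630 = \left(-8 + 2\right) + 630 = -6 + 630 = 624$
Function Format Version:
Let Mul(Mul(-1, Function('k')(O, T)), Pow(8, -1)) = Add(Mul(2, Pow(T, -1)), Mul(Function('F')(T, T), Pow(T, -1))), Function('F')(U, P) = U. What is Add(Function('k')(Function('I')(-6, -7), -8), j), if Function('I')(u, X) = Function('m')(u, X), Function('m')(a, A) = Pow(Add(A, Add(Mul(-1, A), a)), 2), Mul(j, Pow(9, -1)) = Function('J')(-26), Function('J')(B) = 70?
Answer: 624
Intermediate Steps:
j = 630 (j = Mul(9, 70) = 630)
Function('m')(a, A) = Pow(a, 2) (Function('m')(a, A) = Pow(Add(A, Add(a, Mul(-1, A))), 2) = Pow(a, 2))
Function('I')(u, X) = Pow(u, 2)
Function('k')(O, T) = Add(-8, Mul(-16, Pow(T, -1))) (Function('k')(O, T) = Mul(-8, Add(Mul(2, Pow(T, -1)), Mul(T, Pow(T, -1)))) = Mul(-8, Add(Mul(2, Pow(T, -1)), 1)) = Mul(-8, Add(1, Mul(2, Pow(T, -1)))) = Add(-8, Mul(-16, Pow(T, -1))))
Add(Function('k')(Function('I')(-6, -7), -8), j) = Add(Add(-8, Mul(-16, Pow(-8, -1))), 630) = Add(Add(-8, Mul(-16, Rational(-1, 8))), 630) = Add(Add(-8, 2), 630) = Add(-6, 630) = 624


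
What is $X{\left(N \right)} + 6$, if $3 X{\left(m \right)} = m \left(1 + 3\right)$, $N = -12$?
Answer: $-10$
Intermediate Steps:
$X{\left(m \right)} = \frac{4 m}{3}$ ($X{\left(m \right)} = \frac{m \left(1 + 3\right)}{3} = \frac{m 4}{3} = \frac{4 m}{3}$)
$X{\left(N \right)} + 6 = \frac{4}{3} \left(-12\right) + 6 = -16 + 6 = -10$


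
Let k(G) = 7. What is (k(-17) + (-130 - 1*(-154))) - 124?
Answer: -93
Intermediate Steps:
(k(-17) + (-130 - 1*(-154))) - 124 = (7 + (-130 - 1*(-154))) - 124 = (7 + (-130 + 154)) - 124 = (7 + 24) - 124 = 31 - 124 = -93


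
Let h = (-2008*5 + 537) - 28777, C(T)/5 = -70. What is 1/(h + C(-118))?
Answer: -1/38630 ≈ -2.5887e-5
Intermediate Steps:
C(T) = -350 (C(T) = 5*(-70) = -350)
h = -38280 (h = (-10040 + 537) - 28777 = -9503 - 28777 = -38280)
1/(h + C(-118)) = 1/(-38280 - 350) = 1/(-38630) = -1/38630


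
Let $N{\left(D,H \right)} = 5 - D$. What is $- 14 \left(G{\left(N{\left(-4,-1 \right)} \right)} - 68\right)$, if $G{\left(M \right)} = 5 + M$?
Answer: $756$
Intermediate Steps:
$- 14 \left(G{\left(N{\left(-4,-1 \right)} \right)} - 68\right) = - 14 \left(\left(5 + \left(5 - -4\right)\right) - 68\right) = - 14 \left(\left(5 + \left(5 + 4\right)\right) - 68\right) = - 14 \left(\left(5 + 9\right) - 68\right) = - 14 \left(14 - 68\right) = \left(-14\right) \left(-54\right) = 756$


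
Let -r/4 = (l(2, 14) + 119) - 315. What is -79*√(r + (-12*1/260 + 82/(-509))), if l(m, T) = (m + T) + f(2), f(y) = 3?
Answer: -79*√774762131455/33085 ≈ -2101.7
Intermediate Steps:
l(m, T) = 3 + T + m (l(m, T) = (m + T) + 3 = (T + m) + 3 = 3 + T + m)
r = 708 (r = -4*(((3 + 14 + 2) + 119) - 315) = -4*((19 + 119) - 315) = -4*(138 - 315) = -4*(-177) = 708)
-79*√(r + (-12*1/260 + 82/(-509))) = -79*√(708 + (-12*1/260 + 82/(-509))) = -79*√(708 + (-12*1/260 + 82*(-1/509))) = -79*√(708 + (-3/65 - 82/509)) = -79*√(708 - 6857/33085) = -79*√774762131455/33085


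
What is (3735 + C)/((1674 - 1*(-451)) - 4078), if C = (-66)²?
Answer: -29/7 ≈ -4.1429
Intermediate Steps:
C = 4356
(3735 + C)/((1674 - 1*(-451)) - 4078) = (3735 + 4356)/((1674 - 1*(-451)) - 4078) = 8091/((1674 + 451) - 4078) = 8091/(2125 - 4078) = 8091/(-1953) = 8091*(-1/1953) = -29/7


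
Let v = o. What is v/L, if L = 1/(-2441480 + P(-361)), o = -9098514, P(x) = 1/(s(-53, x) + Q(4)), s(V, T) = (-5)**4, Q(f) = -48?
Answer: 12817385648236926/577 ≈ 2.2214e+13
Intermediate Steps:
s(V, T) = 625
P(x) = 1/577 (P(x) = 1/(625 - 48) = 1/577)
v = -9098514
L = -577/1408733959 (L = 1/(-2441480 + 1/577) = 1/(-1408733959/577) = -577/1408733959 ≈ -4.0959e-7)
v/L = -9098514/(-577/1408733959) = -9098514*(-1408733959/577) = 12817385648236926/577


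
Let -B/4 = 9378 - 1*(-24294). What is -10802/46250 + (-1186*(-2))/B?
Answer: -195575597/778665000 ≈ -0.25117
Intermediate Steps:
B = -134688 (B = -4*(9378 - 1*(-24294)) = -4*(9378 + 24294) = -4*33672 = -134688)
-10802/46250 + (-1186*(-2))/B = -10802/46250 - 1186*(-2)/(-134688) = -10802*1/46250 + 2372*(-1/134688) = -5401/23125 - 593/33672 = -195575597/778665000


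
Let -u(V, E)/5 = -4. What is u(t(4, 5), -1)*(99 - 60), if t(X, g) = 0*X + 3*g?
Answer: 780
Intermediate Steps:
t(X, g) = 3*g (t(X, g) = 0 + 3*g = 3*g)
u(V, E) = 20 (u(V, E) = -5*(-4) = 20)
u(t(4, 5), -1)*(99 - 60) = 20*(99 - 60) = 20*39 = 780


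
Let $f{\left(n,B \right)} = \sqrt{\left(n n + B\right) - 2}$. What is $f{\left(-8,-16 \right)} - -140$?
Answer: $140 + \sqrt{46} \approx 146.78$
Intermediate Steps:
$f{\left(n,B \right)} = \sqrt{-2 + B + n^{2}}$ ($f{\left(n,B \right)} = \sqrt{\left(n^{2} + B\right) - 2} = \sqrt{\left(B + n^{2}\right) - 2} = \sqrt{-2 + B + n^{2}}$)
$f{\left(-8,-16 \right)} - -140 = \sqrt{-2 - 16 + \left(-8\right)^{2}} - -140 = \sqrt{-2 - 16 + 64} + 140 = \sqrt{46} + 140 = 140 + \sqrt{46}$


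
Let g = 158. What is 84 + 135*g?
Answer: 21414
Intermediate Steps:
84 + 135*g = 84 + 135*158 = 84 + 21330 = 21414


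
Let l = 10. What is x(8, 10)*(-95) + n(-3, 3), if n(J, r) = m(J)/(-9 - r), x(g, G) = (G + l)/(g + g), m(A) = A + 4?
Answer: -713/6 ≈ -118.83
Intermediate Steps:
m(A) = 4 + A
x(g, G) = (10 + G)/(2*g) (x(g, G) = (G + 10)/(g + g) = (10 + G)/((2*g)) = (10 + G)*(1/(2*g)) = (10 + G)/(2*g))
n(J, r) = (4 + J)/(-9 - r)
x(8, 10)*(-95) + n(-3, 3) = ((1/2)*(10 + 10)/8)*(-95) + (-4 - 1*(-3))/(9 + 3) = ((1/2)*(1/8)*20)*(-95) + (-4 + 3)/12 = (5/4)*(-95) + (1/12)*(-1) = -475/4 - 1/12 = -713/6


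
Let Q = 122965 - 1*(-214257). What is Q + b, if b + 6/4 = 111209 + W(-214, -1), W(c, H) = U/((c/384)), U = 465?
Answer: 95785353/214 ≈ 4.4760e+5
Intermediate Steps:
W(c, H) = 178560/c (W(c, H) = 465/((c/384)) = 465*(384/c) = 178560/c)
Q = 337222 (Q = 122965 + 214257 = 337222)
b = 23619845/214 (b = -3/2 + (111209 + 178560/(-214)) = -3/2 + (111209 + 178560*(-1/214)) = -3/2 + (111209 - 89280/107) = -3/2 + 11810083/107 = 23619845/214 ≈ 1.1037e+5)
Q + b = 337222 + 23619845/214 = 95785353/214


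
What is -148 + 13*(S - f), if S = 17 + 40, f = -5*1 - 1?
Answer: 671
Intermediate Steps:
f = -6 (f = -5 - 1 = -6)
S = 57
-148 + 13*(S - f) = -148 + 13*(57 - 1*(-6)) = -148 + 13*(57 + 6) = -148 + 13*63 = -148 + 819 = 671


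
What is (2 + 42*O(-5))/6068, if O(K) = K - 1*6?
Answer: -115/1517 ≈ -0.075808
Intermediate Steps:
O(K) = -6 + K (O(K) = K - 6 = -6 + K)
(2 + 42*O(-5))/6068 = (2 + 42*(-6 - 5))/6068 = (2 + 42*(-11))*(1/6068) = (2 - 462)*(1/6068) = -460*1/6068 = -115/1517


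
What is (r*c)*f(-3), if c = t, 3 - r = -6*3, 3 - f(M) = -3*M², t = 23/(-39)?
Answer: -4830/13 ≈ -371.54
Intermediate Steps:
t = -23/39 (t = 23*(-1/39) = -23/39 ≈ -0.58974)
f(M) = 3 + 3*M² (f(M) = 3 - (-3)*M² = 3 + 3*M²)
r = 21 (r = 3 - (-6)*3 = 3 - 1*(-18) = 3 + 18 = 21)
c = -23/39 ≈ -0.58974
(r*c)*f(-3) = (21*(-23/39))*(3 + 3*(-3)²) = -161*(3 + 3*9)/13 = -161*(3 + 27)/13 = -161/13*30 = -4830/13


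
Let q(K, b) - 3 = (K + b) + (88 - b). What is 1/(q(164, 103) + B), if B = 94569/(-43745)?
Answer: 43745/11060406 ≈ 0.0039551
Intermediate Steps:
q(K, b) = 91 + K (q(K, b) = 3 + ((K + b) + (88 - b)) = 3 + (88 + K) = 91 + K)
B = -94569/43745 (B = 94569*(-1/43745) = -94569/43745 ≈ -2.1618)
1/(q(164, 103) + B) = 1/((91 + 164) - 94569/43745) = 1/(255 - 94569/43745) = 1/(11060406/43745) = 43745/11060406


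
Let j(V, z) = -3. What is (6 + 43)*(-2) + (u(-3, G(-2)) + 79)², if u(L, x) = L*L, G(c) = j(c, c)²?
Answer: 7646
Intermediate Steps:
G(c) = 9 (G(c) = (-3)² = 9)
u(L, x) = L²
(6 + 43)*(-2) + (u(-3, G(-2)) + 79)² = (6 + 43)*(-2) + ((-3)² + 79)² = 49*(-2) + (9 + 79)² = -98 + 88² = -98 + 7744 = 7646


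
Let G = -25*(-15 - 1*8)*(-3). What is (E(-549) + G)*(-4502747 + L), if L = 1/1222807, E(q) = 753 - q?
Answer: 2329034003000244/1222807 ≈ 1.9047e+9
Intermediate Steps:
G = -1725 (G = -25*(-15 - 8)*(-3) = -25*(-23)*(-3) = 575*(-3) = -1725)
L = 1/1222807 ≈ 8.1779e-7
(E(-549) + G)*(-4502747 + L) = ((753 - 1*(-549)) - 1725)*(-4502747 + 1/1222807) = ((753 + 549) - 1725)*(-5505990550828/1222807) = (1302 - 1725)*(-5505990550828/1222807) = -423*(-5505990550828/1222807) = 2329034003000244/1222807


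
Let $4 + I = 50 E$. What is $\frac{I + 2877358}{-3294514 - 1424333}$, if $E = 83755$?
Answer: $- \frac{7065104}{4718847} \approx -1.4972$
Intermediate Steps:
$I = 4187746$ ($I = -4 + 50 \cdot 83755 = -4 + 4187750 = 4187746$)
$\frac{I + 2877358}{-3294514 - 1424333} = \frac{4187746 + 2877358}{-3294514 - 1424333} = \frac{7065104}{-4718847} = 7065104 \left(- \frac{1}{4718847}\right) = - \frac{7065104}{4718847}$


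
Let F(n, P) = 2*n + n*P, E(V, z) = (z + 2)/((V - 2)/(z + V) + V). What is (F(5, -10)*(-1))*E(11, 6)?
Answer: 1360/49 ≈ 27.755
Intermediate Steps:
E(V, z) = (2 + z)/(V + (-2 + V)/(V + z)) (E(V, z) = (2 + z)/((-2 + V)/(V + z) + V) = (2 + z)/(V + (-2 + V)/(V + z)))
F(n, P) = 2*n + P*n
(F(5, -10)*(-1))*E(11, 6) = ((5*(2 - 10))*(-1))*((6² + 2*11 + 2*6 + 11*6)/(-2 + 11 + 11² + 11*6)) = ((5*(-8))*(-1))*((36 + 22 + 12 + 66)/(-2 + 11 + 121 + 66)) = (-40*(-1))*(136/196) = 40*((1/196)*136) = 40*(34/49) = 1360/49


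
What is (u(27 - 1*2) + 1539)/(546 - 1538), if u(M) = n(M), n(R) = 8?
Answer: -1547/992 ≈ -1.5595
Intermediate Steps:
u(M) = 8
(u(27 - 1*2) + 1539)/(546 - 1538) = (8 + 1539)/(546 - 1538) = 1547/(-992) = 1547*(-1/992) = -1547/992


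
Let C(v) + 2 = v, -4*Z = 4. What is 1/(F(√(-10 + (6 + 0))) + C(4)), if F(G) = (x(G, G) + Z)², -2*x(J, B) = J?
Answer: ¼ - I/4 ≈ 0.25 - 0.25*I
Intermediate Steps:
Z = -1 (Z = -¼*4 = -1)
x(J, B) = -J/2
C(v) = -2 + v
F(G) = (-1 - G/2)² (F(G) = (-G/2 - 1)² = (-1 - G/2)²)
1/(F(√(-10 + (6 + 0))) + C(4)) = 1/((2 + √(-10 + (6 + 0)))²/4 + (-2 + 4)) = 1/((2 + √(-10 + 6))²/4 + 2) = 1/((2 + √(-4))²/4 + 2) = 1/((2 + 2*I)²/4 + 2) = 1/(2 + (2 + 2*I)²/4)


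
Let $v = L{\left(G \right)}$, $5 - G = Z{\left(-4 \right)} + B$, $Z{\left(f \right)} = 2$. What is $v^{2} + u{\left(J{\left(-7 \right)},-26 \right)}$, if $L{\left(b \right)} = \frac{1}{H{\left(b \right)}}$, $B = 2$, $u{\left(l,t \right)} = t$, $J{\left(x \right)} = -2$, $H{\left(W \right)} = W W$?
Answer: $-25$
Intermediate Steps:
$H{\left(W \right)} = W^{2}$
$G = 1$ ($G = 5 - \left(2 + 2\right) = 5 - 4 = 1$)
$L{\left(b \right)} = \frac{1}{b^{2}}$
$v = 1$ ($v = 1^{-2} = 1$)
$v^{2} + u{\left(J{\left(-7 \right)},-26 \right)} = 1^{2} - 26 = 1 - 26 = -25$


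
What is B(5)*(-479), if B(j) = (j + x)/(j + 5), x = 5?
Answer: -479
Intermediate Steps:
B(j) = 1 (B(j) = (j + 5)/(j + 5) = (5 + j)/(5 + j) = 1)
B(5)*(-479) = 1*(-479) = -479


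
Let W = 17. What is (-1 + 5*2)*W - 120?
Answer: 33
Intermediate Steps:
(-1 + 5*2)*W - 120 = (-1 + 5*2)*17 - 120 = (-1 + 10)*17 - 120 = 9*17 - 120 = 153 - 120 = 33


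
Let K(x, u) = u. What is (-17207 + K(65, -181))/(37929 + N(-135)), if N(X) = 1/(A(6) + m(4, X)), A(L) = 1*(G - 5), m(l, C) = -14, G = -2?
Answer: -91287/199127 ≈ -0.45844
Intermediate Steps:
A(L) = -7 (A(L) = 1*(-2 - 5) = 1*(-7) = -7)
N(X) = -1/21 (N(X) = 1/(-7 - 14) = 1/(-21) = -1/21)
(-17207 + K(65, -181))/(37929 + N(-135)) = (-17207 - 181)/(37929 - 1/21) = -17388/796508/21 = -17388*21/796508 = -91287/199127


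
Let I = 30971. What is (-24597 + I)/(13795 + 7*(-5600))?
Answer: -6374/25405 ≈ -0.25090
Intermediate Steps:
(-24597 + I)/(13795 + 7*(-5600)) = (-24597 + 30971)/(13795 + 7*(-5600)) = 6374/(13795 - 39200) = 6374/(-25405) = 6374*(-1/25405) = -6374/25405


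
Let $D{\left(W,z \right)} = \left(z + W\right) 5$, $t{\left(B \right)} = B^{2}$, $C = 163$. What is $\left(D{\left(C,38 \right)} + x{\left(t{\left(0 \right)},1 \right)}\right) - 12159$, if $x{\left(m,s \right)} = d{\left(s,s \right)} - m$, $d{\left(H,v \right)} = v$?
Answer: $-11153$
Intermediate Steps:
$D{\left(W,z \right)} = 5 W + 5 z$ ($D{\left(W,z \right)} = \left(W + z\right) 5 = 5 W + 5 z$)
$x{\left(m,s \right)} = s - m$
$\left(D{\left(C,38 \right)} + x{\left(t{\left(0 \right)},1 \right)}\right) - 12159 = \left(\left(5 \cdot 163 + 5 \cdot 38\right) + \left(1 - 0^{2}\right)\right) - 12159 = \left(\left(815 + 190\right) + \left(1 - 0\right)\right) - 12159 = \left(1005 + \left(1 + 0\right)\right) - 12159 = \left(1005 + 1\right) - 12159 = 1006 - 12159 = -11153$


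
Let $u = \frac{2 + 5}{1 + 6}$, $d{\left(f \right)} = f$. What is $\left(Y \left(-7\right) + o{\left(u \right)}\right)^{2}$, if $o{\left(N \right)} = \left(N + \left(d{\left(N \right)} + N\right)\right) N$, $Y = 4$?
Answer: $625$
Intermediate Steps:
$u = 1$ ($u = \frac{7}{7} = 7 \cdot \frac{1}{7} = 1$)
$o{\left(N \right)} = 3 N^{2}$ ($o{\left(N \right)} = \left(N + \left(N + N\right)\right) N = \left(N + 2 N\right) N = 3 N N = 3 N^{2}$)
$\left(Y \left(-7\right) + o{\left(u \right)}\right)^{2} = \left(4 \left(-7\right) + 3 \cdot 1^{2}\right)^{2} = \left(-28 + 3 \cdot 1\right)^{2} = \left(-28 + 3\right)^{2} = \left(-25\right)^{2} = 625$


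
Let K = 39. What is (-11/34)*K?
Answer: -429/34 ≈ -12.618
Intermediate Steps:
(-11/34)*K = -11/34*39 = -429/34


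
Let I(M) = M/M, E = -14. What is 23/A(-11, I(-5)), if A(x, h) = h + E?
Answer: -23/13 ≈ -1.7692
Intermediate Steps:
I(M) = 1
A(x, h) = -14 + h (A(x, h) = h - 14 = -14 + h)
23/A(-11, I(-5)) = 23/(-14 + 1) = 23/(-13) = -1/13*23 = -23/13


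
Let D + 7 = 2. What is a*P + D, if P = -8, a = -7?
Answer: 51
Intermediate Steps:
D = -5 (D = -7 + 2 = -5)
a*P + D = -7*(-8) - 5 = 56 - 5 = 51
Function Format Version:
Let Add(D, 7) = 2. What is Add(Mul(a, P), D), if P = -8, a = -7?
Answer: 51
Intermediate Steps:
D = -5 (D = Add(-7, 2) = -5)
Add(Mul(a, P), D) = Add(Mul(-7, -8), -5) = Add(56, -5) = 51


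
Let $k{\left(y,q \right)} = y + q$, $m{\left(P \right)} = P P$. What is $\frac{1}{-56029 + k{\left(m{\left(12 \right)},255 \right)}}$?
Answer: $- \frac{1}{55630} \approx -1.7976 \cdot 10^{-5}$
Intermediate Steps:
$m{\left(P \right)} = P^{2}$
$k{\left(y,q \right)} = q + y$
$\frac{1}{-56029 + k{\left(m{\left(12 \right)},255 \right)}} = \frac{1}{-56029 + \left(255 + 12^{2}\right)} = \frac{1}{-56029 + \left(255 + 144\right)} = \frac{1}{-56029 + 399} = \frac{1}{-55630} = - \frac{1}{55630}$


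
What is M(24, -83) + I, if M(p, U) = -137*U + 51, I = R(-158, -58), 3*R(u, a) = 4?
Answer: 34270/3 ≈ 11423.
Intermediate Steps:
R(u, a) = 4/3 (R(u, a) = (⅓)*4 = 4/3)
I = 4/3 ≈ 1.3333
M(p, U) = 51 - 137*U
M(24, -83) + I = (51 - 137*(-83)) + 4/3 = (51 + 11371) + 4/3 = 11422 + 4/3 = 34270/3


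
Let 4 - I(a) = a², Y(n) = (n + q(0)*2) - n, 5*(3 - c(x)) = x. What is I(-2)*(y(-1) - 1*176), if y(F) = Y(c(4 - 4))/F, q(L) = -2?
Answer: 0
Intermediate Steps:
c(x) = 3 - x/5
Y(n) = -4 (Y(n) = (n - 2*2) - n = (n - 4) - n = (-4 + n) - n = -4)
y(F) = -4/F
I(a) = 4 - a²
I(-2)*(y(-1) - 1*176) = (4 - 1*(-2)²)*(-4/(-1) - 1*176) = (4 - 1*4)*(-4*(-1) - 176) = (4 - 4)*(4 - 176) = 0*(-172) = 0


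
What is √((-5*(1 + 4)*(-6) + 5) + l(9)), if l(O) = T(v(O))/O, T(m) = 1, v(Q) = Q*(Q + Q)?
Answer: 2*√349/3 ≈ 12.454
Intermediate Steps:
v(Q) = 2*Q² (v(Q) = Q*(2*Q) = 2*Q²)
l(O) = 1/O
√((-5*(1 + 4)*(-6) + 5) + l(9)) = √((-5*(1 + 4)*(-6) + 5) + 1/9) = √((-5*5*(-6) + 5) + ⅑) = √((-25*(-6) + 5) + ⅑) = √((150 + 5) + ⅑) = √(155 + ⅑) = √(1396/9) = 2*√349/3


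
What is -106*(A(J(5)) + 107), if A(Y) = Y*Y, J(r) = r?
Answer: -13992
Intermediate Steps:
A(Y) = Y²
-106*(A(J(5)) + 107) = -106*(5² + 107) = -106*(25 + 107) = -106*132 = -13992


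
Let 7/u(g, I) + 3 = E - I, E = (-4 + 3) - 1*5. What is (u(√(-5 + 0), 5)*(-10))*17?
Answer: 85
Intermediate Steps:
E = -6 (E = -1 - 5 = -6)
u(g, I) = 7/(-9 - I) (u(g, I) = 7/(-3 + (-6 - I)) = 7/(-9 - I))
(u(√(-5 + 0), 5)*(-10))*17 = (-7/(9 + 5)*(-10))*17 = (-7/14*(-10))*17 = (-7*1/14*(-10))*17 = -½*(-10)*17 = 5*17 = 85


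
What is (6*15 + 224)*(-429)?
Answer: -134706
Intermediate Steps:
(6*15 + 224)*(-429) = (90 + 224)*(-429) = 314*(-429) = -134706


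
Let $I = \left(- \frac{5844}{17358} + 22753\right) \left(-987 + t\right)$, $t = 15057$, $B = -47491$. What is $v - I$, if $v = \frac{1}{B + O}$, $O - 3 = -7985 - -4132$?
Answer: $- \frac{47548748984393743}{148529513} \approx -3.2013 \cdot 10^{8}$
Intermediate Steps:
$O = -3850$ ($O = 3 - 3853 = -3850$)
$I = \frac{926136011850}{2893}$ ($I = \left(- \frac{5844}{17358} + 22753\right) \left(-987 + 15057\right) = \left(\left(-5844\right) \frac{1}{17358} + 22753\right) 14070 = \left(- \frac{974}{2893} + 22753\right) 14070 = \frac{65823455}{2893} \cdot 14070 = \frac{926136011850}{2893} \approx 3.2013 \cdot 10^{8}$)
$v = - \frac{1}{51341}$ ($v = \frac{1}{-47491 - 3850} = \frac{1}{-51341} = - \frac{1}{51341} \approx -1.9478 \cdot 10^{-5}$)
$v - I = - \frac{1}{51341} - \frac{926136011850}{2893} = - \frac{47548748984393743}{148529513}$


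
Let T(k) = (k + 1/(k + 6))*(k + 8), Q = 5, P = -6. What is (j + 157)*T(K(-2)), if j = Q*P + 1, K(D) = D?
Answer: -1344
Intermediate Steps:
j = -29 (j = 5*(-6) + 1 = -30 + 1 = -29)
T(k) = (8 + k)*(k + 1/(6 + k)) (T(k) = (k + 1/(6 + k))*(8 + k) = (8 + k)*(k + 1/(6 + k)))
(j + 157)*T(K(-2)) = (-29 + 157)*((8 + (-2)³ + 14*(-2)² + 49*(-2))/(6 - 2)) = 128*((8 - 8 + 14*4 - 98)/4) = 128*((8 - 8 + 56 - 98)/4) = 128*((¼)*(-42)) = 128*(-21/2) = -1344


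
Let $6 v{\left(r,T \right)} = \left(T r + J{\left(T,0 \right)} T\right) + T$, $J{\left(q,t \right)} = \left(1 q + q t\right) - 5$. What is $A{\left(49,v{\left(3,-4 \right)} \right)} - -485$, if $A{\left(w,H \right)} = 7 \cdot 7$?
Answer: $534$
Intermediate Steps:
$J{\left(q,t \right)} = -5 + q + q t$ ($J{\left(q,t \right)} = \left(q + q t\right) - 5 = -5 + q + q t$)
$v{\left(r,T \right)} = \frac{T}{6} + \frac{T r}{6} + \frac{T \left(-5 + T\right)}{6}$ ($v{\left(r,T \right)} = \frac{\left(T r + \left(-5 + T + T 0\right) T\right) + T}{6} = \frac{\left(T r + \left(-5 + T + 0\right) T\right) + T}{6} = \frac{\left(T r + \left(-5 + T\right) T\right) + T}{6} = \frac{\left(T r + T \left(-5 + T\right)\right) + T}{6} = \frac{T + T r + T \left(-5 + T\right)}{6} = \frac{T}{6} + \frac{T r}{6} + \frac{T \left(-5 + T\right)}{6}$)
$A{\left(w,H \right)} = 49$
$A{\left(49,v{\left(3,-4 \right)} \right)} - -485 = 49 - -485 = 49 + 485 = 534$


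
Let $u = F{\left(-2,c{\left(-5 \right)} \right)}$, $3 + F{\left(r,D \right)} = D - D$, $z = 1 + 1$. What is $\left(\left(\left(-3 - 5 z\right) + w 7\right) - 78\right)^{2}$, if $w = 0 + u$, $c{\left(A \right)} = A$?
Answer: $12544$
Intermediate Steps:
$z = 2$
$F{\left(r,D \right)} = -3$ ($F{\left(r,D \right)} = -3 + \left(D - D\right) = -3 + 0 = -3$)
$u = -3$
$w = -3$ ($w = 0 - 3 = -3$)
$\left(\left(\left(-3 - 5 z\right) + w 7\right) - 78\right)^{2} = \left(\left(\left(-3 - 10\right) - 21\right) - 78\right)^{2} = \left(\left(-13 - 21\right) - 78\right)^{2} = \left(-34 - 78\right)^{2} = \left(-112\right)^{2} = 12544$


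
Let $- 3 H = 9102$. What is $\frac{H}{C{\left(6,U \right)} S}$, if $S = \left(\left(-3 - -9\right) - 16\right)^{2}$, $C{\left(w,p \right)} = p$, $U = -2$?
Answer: $\frac{1517}{100} \approx 15.17$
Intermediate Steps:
$H = -3034$ ($H = \left(- \frac{1}{3}\right) 9102 = -3034$)
$S = 100$ ($S = \left(\left(-3 + 9\right) - 16\right)^{2} = \left(6 - 16\right)^{2} = \left(-10\right)^{2} = 100$)
$\frac{H}{C{\left(6,U \right)} S} = - \frac{3034}{\left(-2\right) 100} = - \frac{3034}{-200} = \left(-3034\right) \left(- \frac{1}{200}\right) = \frac{1517}{100}$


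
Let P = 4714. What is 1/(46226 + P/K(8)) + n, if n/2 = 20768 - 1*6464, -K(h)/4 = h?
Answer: 21091505488/737259 ≈ 28608.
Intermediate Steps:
K(h) = -4*h
n = 28608 (n = 2*(20768 - 1*6464) = 2*(20768 - 6464) = 2*14304 = 28608)
1/(46226 + P/K(8)) + n = 1/(46226 + 4714/((-4*8))) + 28608 = 1/(46226 + 4714/(-32)) + 28608 = 1/(46226 + 4714*(-1/32)) + 28608 = 1/(46226 - 2357/16) + 28608 = 1/(737259/16) + 28608 = 16/737259 + 28608 = 21091505488/737259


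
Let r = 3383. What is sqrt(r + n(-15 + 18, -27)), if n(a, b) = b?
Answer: 2*sqrt(839) ≈ 57.931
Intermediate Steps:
sqrt(r + n(-15 + 18, -27)) = sqrt(3383 - 27) = sqrt(3356) = 2*sqrt(839)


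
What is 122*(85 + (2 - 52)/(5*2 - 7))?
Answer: 25010/3 ≈ 8336.7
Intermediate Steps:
122*(85 + (2 - 52)/(5*2 - 7)) = 122*(85 - 50/(10 - 7)) = 122*(85 - 50/3) = 122*(205/3) = 25010/3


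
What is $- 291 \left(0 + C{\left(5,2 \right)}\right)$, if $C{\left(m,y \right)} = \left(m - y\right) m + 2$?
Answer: $-4947$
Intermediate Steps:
$C{\left(m,y \right)} = 2 + m \left(m - y\right)$ ($C{\left(m,y \right)} = m \left(m - y\right) + 2 = 2 + m \left(m - y\right)$)
$- 291 \left(0 + C{\left(5,2 \right)}\right) = - 291 \left(0 + \left(2 + 5^{2} - 5 \cdot 2\right)\right) = - 291 \left(0 + \left(2 + 25 - 10\right)\right) = - 291 \left(0 + 17\right) = \left(-291\right) 17 = -4947$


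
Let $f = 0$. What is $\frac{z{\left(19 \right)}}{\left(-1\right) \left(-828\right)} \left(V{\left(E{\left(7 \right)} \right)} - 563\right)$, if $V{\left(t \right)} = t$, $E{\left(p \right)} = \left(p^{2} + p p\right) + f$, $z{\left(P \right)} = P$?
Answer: $- \frac{2945}{276} \approx -10.67$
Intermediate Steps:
$E{\left(p \right)} = 2 p^{2}$ ($E{\left(p \right)} = \left(p^{2} + p p\right) + 0 = \left(p^{2} + p^{2}\right) + 0 = 2 p^{2} + 0 = 2 p^{2}$)
$\frac{z{\left(19 \right)}}{\left(-1\right) \left(-828\right)} \left(V{\left(E{\left(7 \right)} \right)} - 563\right) = \frac{19}{\left(-1\right) \left(-828\right)} \left(2 \cdot 7^{2} - 563\right) = \frac{19}{828} \left(2 \cdot 49 - 563\right) = 19 \cdot \frac{1}{828} \left(98 - 563\right) = \frac{19}{828} \left(-465\right) = - \frac{2945}{276}$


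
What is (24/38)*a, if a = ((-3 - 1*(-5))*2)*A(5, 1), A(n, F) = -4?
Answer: -192/19 ≈ -10.105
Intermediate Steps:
a = -16 (a = ((-3 - 1*(-5))*2)*(-4) = ((-3 + 5)*2)*(-4) = (2*2)*(-4) = 4*(-4) = -16)
(24/38)*a = (24/38)*(-16) = (24*(1/38))*(-16) = (12/19)*(-16) = -192/19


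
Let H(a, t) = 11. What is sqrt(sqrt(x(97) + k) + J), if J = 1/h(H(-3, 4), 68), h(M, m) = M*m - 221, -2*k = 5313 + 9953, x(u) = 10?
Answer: sqrt(527 + 9165057*I*sqrt(7))/527 ≈ 6.6073 + 6.6071*I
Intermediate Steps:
k = -7633 (k = -(5313 + 9953)/2 = -1/2*15266 = -7633)
h(M, m) = -221 + M*m
J = 1/527 (J = 1/(-221 + 11*68) = 1/(-221 + 748) = 1/527 ≈ 0.0018975)
sqrt(sqrt(x(97) + k) + J) = sqrt(sqrt(10 - 7633) + 1/527) = sqrt(sqrt(-7623) + 1/527) = sqrt(33*I*sqrt(7) + 1/527) = sqrt(1/527 + 33*I*sqrt(7))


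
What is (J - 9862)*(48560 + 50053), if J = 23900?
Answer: 1384329294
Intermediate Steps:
(J - 9862)*(48560 + 50053) = (23900 - 9862)*(48560 + 50053) = 14038*98613 = 1384329294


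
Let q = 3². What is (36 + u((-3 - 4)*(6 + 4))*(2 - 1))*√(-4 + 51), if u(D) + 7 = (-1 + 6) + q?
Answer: 43*√47 ≈ 294.79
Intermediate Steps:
q = 9
u(D) = 7 (u(D) = -7 + ((-1 + 6) + 9) = -7 + (5 + 9) = -7 + 14 = 7)
(36 + u((-3 - 4)*(6 + 4))*(2 - 1))*√(-4 + 51) = (36 + 7*(2 - 1))*√(-4 + 51) = (36 + 7*1)*√47 = (36 + 7)*√47 = 43*√47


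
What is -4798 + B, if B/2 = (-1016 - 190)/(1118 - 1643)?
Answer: -838846/175 ≈ -4793.4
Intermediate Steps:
B = 804/175 (B = 2*((-1016 - 190)/(1118 - 1643)) = 2*(-1206/(-525)) = 2*(-1206*(-1/525)) = 2*(402/175) = 804/175 ≈ 4.5943)
-4798 + B = -4798 + 804/175 = -838846/175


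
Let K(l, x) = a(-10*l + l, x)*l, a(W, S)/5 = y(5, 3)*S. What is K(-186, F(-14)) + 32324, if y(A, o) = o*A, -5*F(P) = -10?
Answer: 4424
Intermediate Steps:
F(P) = 2 (F(P) = -⅕*(-10) = 2)
y(A, o) = A*o
a(W, S) = 75*S (a(W, S) = 5*((5*3)*S) = 5*(15*S) = 75*S)
K(l, x) = 75*l*x (K(l, x) = (75*x)*l = 75*l*x)
K(-186, F(-14)) + 32324 = 75*(-186)*2 + 32324 = -27900 + 32324 = 4424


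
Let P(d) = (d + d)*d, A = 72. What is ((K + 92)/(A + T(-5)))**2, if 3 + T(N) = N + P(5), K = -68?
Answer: 16/361 ≈ 0.044321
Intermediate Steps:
P(d) = 2*d**2 (P(d) = (2*d)*d = 2*d**2)
T(N) = 47 + N (T(N) = -3 + (N + 2*5**2) = -3 + (N + 2*25) = -3 + (N + 50) = -3 + (50 + N) = 47 + N)
((K + 92)/(A + T(-5)))**2 = ((-68 + 92)/(72 + (47 - 5)))**2 = (24/(72 + 42))**2 = (24/114)**2 = (24*(1/114))**2 = (4/19)**2 = 16/361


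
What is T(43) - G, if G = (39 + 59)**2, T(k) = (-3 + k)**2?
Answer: -8004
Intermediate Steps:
G = 9604 (G = 98**2 = 9604)
T(43) - G = (-3 + 43)**2 - 1*9604 = 40**2 - 9604 = 1600 - 9604 = -8004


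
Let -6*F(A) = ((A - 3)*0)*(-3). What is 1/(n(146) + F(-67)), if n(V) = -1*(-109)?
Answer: 1/109 ≈ 0.0091743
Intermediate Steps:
F(A) = 0 (F(A) = -(A - 3)*0*(-3)/6 = -(-3 + A)*0*(-3)/6 = -0*(-3) = -⅙*0 = 0)
n(V) = 109
1/(n(146) + F(-67)) = 1/(109 + 0) = 1/109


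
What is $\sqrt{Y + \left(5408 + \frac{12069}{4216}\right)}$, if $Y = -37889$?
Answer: $\frac{9 i \sqrt{1781752218}}{2108} \approx 180.22 i$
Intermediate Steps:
$\sqrt{Y + \left(5408 + \frac{12069}{4216}\right)} = \sqrt{-37889 + \left(5408 + \frac{12069}{4216}\right)} = \sqrt{-37889 + \frac{22812197}{4216}} = \sqrt{- \frac{136927827}{4216}} = \frac{9 i \sqrt{1781752218}}{2108}$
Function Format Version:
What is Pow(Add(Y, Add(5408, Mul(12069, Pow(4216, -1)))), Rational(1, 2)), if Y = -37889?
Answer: Mul(Rational(9, 2108), I, Pow(1781752218, Rational(1, 2))) ≈ Mul(180.22, I)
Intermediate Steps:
Pow(Add(Y, Add(5408, Mul(12069, Pow(4216, -1)))), Rational(1, 2)) = Pow(Add(-37889, Add(5408, Mul(12069, Pow(4216, -1)))), Rational(1, 2)) = Pow(Add(-37889, Add(5408, Mul(12069, Rational(1, 4216)))), Rational(1, 2)) = Pow(Add(-37889, Add(5408, Rational(12069, 4216))), Rational(1, 2)) = Pow(Add(-37889, Rational(22812197, 4216)), Rational(1, 2)) = Pow(Rational(-136927827, 4216), Rational(1, 2)) = Mul(Rational(9, 2108), I, Pow(1781752218, Rational(1, 2)))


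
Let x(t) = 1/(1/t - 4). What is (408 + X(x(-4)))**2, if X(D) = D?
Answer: 48052624/289 ≈ 1.6627e+5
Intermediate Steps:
x(t) = 1/(-4 + 1/t)
(408 + X(x(-4)))**2 = (408 - 1*(-4)/(-1 + 4*(-4)))**2 = (408 - 1*(-4)/(-1 - 16))**2 = (408 - 1*(-4)/(-17))**2 = (408 - 1*(-4)*(-1/17))**2 = (408 - 4/17)**2 = (6932/17)**2 = 48052624/289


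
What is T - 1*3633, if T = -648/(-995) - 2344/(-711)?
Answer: -2567354677/707445 ≈ -3629.1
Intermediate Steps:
T = 2793008/707445 (T = -648*(-1/995) - 2344*(-1/711) = 648/995 + 2344/711 = 2793008/707445 ≈ 3.9480)
T - 1*3633 = 2793008/707445 - 1*3633 = 2793008/707445 - 3633 = -2567354677/707445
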